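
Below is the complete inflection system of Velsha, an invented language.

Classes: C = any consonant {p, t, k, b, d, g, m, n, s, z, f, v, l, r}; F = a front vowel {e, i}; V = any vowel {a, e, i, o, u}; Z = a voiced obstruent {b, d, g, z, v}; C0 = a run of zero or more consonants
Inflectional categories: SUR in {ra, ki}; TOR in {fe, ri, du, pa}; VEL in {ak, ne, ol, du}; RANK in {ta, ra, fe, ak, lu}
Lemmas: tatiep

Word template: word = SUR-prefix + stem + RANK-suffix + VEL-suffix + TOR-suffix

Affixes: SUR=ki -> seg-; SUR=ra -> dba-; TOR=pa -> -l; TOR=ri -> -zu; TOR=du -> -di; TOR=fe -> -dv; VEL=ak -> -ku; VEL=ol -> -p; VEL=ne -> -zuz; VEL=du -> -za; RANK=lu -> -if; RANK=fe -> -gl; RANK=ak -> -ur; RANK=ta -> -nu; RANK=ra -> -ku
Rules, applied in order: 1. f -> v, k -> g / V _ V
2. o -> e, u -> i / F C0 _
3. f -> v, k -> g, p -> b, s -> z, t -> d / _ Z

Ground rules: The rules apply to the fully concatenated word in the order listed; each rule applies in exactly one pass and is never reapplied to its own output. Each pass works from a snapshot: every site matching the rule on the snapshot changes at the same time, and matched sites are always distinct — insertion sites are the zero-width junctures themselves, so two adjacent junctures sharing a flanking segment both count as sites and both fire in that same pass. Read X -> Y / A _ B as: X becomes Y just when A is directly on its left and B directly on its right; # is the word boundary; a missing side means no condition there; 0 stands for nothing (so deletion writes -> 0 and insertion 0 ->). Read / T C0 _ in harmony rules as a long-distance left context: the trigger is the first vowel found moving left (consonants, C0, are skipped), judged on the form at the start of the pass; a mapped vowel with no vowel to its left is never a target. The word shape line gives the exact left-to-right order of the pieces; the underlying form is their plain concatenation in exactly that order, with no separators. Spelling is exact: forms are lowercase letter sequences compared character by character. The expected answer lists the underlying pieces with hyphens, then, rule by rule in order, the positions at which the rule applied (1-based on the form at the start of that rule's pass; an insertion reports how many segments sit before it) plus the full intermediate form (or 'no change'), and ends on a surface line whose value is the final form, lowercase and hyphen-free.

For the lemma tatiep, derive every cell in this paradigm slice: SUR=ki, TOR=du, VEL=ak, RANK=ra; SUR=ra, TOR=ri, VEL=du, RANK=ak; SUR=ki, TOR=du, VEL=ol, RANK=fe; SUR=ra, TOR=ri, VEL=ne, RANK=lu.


cell SUR=ki, TOR=du, VEL=ak, RANK=ra:
underlying: seg-tatiep-ku-ku-di
1. f -> v, k -> g / V _ V: fires at position(s) 12: segtatiepkugudi
2. o -> e, u -> i / F C0 _: fires at position(s) 11: segtatiepkigudi
3. f -> v, k -> g, p -> b, s -> z, t -> d / _ Z: no change
surface: segtatiepkigudi

cell SUR=ra, TOR=ri, VEL=du, RANK=ak:
underlying: dba-tatiep-ur-za-zu
1. f -> v, k -> g / V _ V: no change
2. o -> e, u -> i / F C0 _: fires at position(s) 10: dbatatiepirzazu
3. f -> v, k -> g, p -> b, s -> z, t -> d / _ Z: no change
surface: dbatatiepirzazu

cell SUR=ki, TOR=du, VEL=ol, RANK=fe:
underlying: seg-tatiep-gl-p-di
1. f -> v, k -> g / V _ V: no change
2. o -> e, u -> i / F C0 _: no change
3. f -> v, k -> g, p -> b, s -> z, t -> d / _ Z: fires at position(s) 9, 12: segtatiebglbdi
surface: segtatiebglbdi

cell SUR=ra, TOR=ri, VEL=ne, RANK=lu:
underlying: dba-tatiep-if-zuz-zu
1. f -> v, k -> g / V _ V: no change
2. o -> e, u -> i / F C0 _: fires at position(s) 13: dbatatiepifzizzu
3. f -> v, k -> g, p -> b, s -> z, t -> d / _ Z: fires at position(s) 11: dbatatiepivzizzu
surface: dbatatiepivzizzu


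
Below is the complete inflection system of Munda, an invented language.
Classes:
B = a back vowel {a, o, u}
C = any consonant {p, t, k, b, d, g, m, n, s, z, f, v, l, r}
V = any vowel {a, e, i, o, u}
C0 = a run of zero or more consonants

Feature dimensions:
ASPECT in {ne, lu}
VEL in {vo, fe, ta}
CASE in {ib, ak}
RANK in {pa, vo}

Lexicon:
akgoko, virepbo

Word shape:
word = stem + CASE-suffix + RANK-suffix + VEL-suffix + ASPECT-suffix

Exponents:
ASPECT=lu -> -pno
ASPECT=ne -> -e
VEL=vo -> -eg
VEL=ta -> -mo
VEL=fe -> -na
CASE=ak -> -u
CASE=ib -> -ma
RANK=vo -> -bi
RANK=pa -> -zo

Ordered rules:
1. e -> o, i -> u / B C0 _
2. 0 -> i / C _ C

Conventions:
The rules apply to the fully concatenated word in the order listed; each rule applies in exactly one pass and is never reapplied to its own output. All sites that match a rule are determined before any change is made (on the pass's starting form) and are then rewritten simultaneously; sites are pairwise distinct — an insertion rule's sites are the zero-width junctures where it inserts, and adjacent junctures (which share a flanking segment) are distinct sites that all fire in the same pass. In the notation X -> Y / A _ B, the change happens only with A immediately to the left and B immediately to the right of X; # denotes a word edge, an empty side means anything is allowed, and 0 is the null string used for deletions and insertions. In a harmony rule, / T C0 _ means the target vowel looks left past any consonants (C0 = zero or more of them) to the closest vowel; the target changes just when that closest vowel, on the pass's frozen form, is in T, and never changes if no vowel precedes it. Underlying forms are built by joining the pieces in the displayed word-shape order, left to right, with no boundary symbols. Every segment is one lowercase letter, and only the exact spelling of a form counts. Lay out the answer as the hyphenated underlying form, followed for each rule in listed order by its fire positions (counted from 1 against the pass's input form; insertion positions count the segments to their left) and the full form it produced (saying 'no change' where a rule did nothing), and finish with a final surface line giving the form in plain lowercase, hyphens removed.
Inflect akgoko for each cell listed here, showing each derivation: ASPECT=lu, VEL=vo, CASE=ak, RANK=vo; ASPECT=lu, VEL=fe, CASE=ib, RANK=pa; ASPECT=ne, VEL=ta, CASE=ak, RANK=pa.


cell ASPECT=lu, VEL=vo, CASE=ak, RANK=vo:
underlying: akgoko-u-bi-eg-pno
1. e -> o, i -> u / B C0 _: fires at position(s) 9: akgokoubuegpno
2. 0 -> i / C _ C: inserts after position(s) 2, 11, 12: akigokoubuegipino
surface: akigokoubuegipino

cell ASPECT=lu, VEL=fe, CASE=ib, RANK=pa:
underlying: akgoko-ma-zo-na-pno
1. e -> o, i -> u / B C0 _: no change
2. 0 -> i / C _ C: inserts after position(s) 2, 13: akigokomazonapino
surface: akigokomazonapino

cell ASPECT=ne, VEL=ta, CASE=ak, RANK=pa:
underlying: akgoko-u-zo-mo-e
1. e -> o, i -> u / B C0 _: fires at position(s) 12: akgokouzomoo
2. 0 -> i / C _ C: inserts after position(s) 2: akigokouzomoo
surface: akigokouzomoo


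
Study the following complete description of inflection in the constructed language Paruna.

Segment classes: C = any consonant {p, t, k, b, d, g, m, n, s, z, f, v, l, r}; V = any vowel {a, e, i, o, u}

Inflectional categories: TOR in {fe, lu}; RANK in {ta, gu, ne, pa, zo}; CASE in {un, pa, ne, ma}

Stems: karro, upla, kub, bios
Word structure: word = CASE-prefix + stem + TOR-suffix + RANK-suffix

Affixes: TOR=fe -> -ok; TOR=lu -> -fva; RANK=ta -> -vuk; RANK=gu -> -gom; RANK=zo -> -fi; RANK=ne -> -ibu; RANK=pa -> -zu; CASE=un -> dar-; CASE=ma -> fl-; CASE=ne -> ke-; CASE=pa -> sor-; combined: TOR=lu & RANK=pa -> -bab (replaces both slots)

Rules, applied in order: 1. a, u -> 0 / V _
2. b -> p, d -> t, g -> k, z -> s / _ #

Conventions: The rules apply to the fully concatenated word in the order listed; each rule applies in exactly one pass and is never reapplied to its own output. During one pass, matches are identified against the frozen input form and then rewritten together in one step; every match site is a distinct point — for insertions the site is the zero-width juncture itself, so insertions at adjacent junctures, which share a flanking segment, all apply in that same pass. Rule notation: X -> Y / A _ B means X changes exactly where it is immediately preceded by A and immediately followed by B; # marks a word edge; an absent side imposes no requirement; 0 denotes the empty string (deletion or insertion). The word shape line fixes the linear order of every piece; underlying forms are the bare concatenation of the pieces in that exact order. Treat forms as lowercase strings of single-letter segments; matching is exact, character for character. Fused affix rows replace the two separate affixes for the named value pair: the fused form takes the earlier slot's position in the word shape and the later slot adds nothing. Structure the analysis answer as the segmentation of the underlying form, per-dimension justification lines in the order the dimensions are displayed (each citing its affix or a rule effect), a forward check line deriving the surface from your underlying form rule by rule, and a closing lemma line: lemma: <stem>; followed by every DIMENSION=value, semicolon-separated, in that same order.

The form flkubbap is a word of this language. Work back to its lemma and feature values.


underlying: fl-kub-bab
TOR=lu - signalled by the combined affix row
RANK=pa - signalled by the combined affix row
CASE=ma - signalled by the affix fl-
check: flkubbab -> flkubbab -> flkubbap
lemma: kub; TOR=lu; RANK=pa; CASE=ma


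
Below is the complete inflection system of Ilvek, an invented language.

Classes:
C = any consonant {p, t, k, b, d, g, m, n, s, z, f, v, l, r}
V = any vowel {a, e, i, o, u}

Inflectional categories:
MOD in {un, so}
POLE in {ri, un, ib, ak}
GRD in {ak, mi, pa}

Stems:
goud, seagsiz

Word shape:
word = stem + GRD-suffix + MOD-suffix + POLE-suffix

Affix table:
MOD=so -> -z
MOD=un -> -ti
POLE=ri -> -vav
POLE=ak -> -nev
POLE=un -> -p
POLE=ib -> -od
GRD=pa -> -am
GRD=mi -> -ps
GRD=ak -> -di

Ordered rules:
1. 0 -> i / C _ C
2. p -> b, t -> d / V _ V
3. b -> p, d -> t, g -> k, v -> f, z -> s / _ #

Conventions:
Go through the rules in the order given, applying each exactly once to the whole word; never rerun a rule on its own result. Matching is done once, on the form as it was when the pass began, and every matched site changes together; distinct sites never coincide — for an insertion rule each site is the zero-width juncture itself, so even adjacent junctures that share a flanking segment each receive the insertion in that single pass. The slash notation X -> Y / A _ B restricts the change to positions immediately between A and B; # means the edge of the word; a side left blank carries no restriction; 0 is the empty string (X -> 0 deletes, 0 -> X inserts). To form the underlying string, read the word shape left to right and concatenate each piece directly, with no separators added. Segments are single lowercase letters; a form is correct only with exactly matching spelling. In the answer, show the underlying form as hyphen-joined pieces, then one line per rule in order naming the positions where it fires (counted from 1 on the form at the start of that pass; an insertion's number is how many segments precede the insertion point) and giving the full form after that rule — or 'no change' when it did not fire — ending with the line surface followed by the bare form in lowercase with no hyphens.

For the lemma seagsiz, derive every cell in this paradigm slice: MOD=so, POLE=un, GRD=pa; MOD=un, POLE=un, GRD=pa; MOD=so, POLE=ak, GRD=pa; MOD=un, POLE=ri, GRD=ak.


cell MOD=so, POLE=un, GRD=pa:
underlying: seagsiz-am-z-p
1. 0 -> i / C _ C: inserts after position(s) 4, 9, 10: seagisizamizip
2. p -> b, t -> d / V _ V: no change
3. b -> p, d -> t, g -> k, v -> f, z -> s / _ #: no change
surface: seagisizamizip

cell MOD=un, POLE=un, GRD=pa:
underlying: seagsiz-am-ti-p
1. 0 -> i / C _ C: inserts after position(s) 4, 9: seagisizamitip
2. p -> b, t -> d / V _ V: fires at position(s) 12: seagisizamidip
3. b -> p, d -> t, g -> k, v -> f, z -> s / _ #: no change
surface: seagisizamidip

cell MOD=so, POLE=ak, GRD=pa:
underlying: seagsiz-am-z-nev
1. 0 -> i / C _ C: inserts after position(s) 4, 9, 10: seagisizamizinev
2. p -> b, t -> d / V _ V: no change
3. b -> p, d -> t, g -> k, v -> f, z -> s / _ #: fires at position(s) 16: seagisizamizinef
surface: seagisizamizinef

cell MOD=un, POLE=ri, GRD=ak:
underlying: seagsiz-di-ti-vav
1. 0 -> i / C _ C: inserts after position(s) 4, 7: seagisiziditivav
2. p -> b, t -> d / V _ V: fires at position(s) 12: seagisizididivav
3. b -> p, d -> t, g -> k, v -> f, z -> s / _ #: fires at position(s) 16: seagisizididivaf
surface: seagisizididivaf


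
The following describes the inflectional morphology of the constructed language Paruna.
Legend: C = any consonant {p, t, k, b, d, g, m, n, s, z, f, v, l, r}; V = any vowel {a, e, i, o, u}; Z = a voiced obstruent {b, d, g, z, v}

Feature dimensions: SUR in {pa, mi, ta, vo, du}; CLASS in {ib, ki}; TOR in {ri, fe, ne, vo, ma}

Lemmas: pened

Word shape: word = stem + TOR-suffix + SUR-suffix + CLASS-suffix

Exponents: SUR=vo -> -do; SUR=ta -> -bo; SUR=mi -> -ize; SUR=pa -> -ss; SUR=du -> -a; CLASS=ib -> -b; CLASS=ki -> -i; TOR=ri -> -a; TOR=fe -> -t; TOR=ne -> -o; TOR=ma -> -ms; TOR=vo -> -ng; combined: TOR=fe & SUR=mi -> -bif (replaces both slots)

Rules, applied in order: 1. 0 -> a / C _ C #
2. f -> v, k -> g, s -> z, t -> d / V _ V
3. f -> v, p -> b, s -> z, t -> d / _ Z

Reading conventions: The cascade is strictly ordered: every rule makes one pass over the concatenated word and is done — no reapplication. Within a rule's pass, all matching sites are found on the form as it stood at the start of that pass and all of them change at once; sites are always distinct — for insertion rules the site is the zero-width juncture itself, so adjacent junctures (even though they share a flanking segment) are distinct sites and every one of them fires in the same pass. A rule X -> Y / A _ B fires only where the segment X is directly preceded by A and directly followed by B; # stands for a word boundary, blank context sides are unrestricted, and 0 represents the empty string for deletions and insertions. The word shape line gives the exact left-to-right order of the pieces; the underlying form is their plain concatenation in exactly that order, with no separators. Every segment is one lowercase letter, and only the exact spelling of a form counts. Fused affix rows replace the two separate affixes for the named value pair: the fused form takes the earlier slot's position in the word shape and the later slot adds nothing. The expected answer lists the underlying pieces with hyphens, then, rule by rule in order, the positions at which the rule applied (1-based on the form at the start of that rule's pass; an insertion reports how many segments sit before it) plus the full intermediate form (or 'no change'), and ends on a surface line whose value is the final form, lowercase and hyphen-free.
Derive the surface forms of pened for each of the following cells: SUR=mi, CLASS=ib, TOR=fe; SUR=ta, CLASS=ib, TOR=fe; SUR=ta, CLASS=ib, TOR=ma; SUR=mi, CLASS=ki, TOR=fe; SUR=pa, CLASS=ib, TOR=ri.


cell SUR=mi, CLASS=ib, TOR=fe:
underlying: pened-bif-b
1. 0 -> a / C _ C #: inserts after position(s) 8: penedbifab
2. f -> v, k -> g, s -> z, t -> d / V _ V: fires at position(s) 8: penedbivab
3. f -> v, p -> b, s -> z, t -> d / _ Z: no change
surface: penedbivab

cell SUR=ta, CLASS=ib, TOR=fe:
underlying: pened-t-bo-b
1. 0 -> a / C _ C #: no change
2. f -> v, k -> g, s -> z, t -> d / V _ V: no change
3. f -> v, p -> b, s -> z, t -> d / _ Z: fires at position(s) 6: peneddbob
surface: peneddbob

cell SUR=ta, CLASS=ib, TOR=ma:
underlying: pened-ms-bo-b
1. 0 -> a / C _ C #: no change
2. f -> v, k -> g, s -> z, t -> d / V _ V: no change
3. f -> v, p -> b, s -> z, t -> d / _ Z: fires at position(s) 7: penedmzbob
surface: penedmzbob

cell SUR=mi, CLASS=ki, TOR=fe:
underlying: pened-bif-i
1. 0 -> a / C _ C #: no change
2. f -> v, k -> g, s -> z, t -> d / V _ V: fires at position(s) 8: penedbivi
3. f -> v, p -> b, s -> z, t -> d / _ Z: no change
surface: penedbivi

cell SUR=pa, CLASS=ib, TOR=ri:
underlying: pened-a-ss-b
1. 0 -> a / C _ C #: inserts after position(s) 8: penedassab
2. f -> v, k -> g, s -> z, t -> d / V _ V: no change
3. f -> v, p -> b, s -> z, t -> d / _ Z: no change
surface: penedassab


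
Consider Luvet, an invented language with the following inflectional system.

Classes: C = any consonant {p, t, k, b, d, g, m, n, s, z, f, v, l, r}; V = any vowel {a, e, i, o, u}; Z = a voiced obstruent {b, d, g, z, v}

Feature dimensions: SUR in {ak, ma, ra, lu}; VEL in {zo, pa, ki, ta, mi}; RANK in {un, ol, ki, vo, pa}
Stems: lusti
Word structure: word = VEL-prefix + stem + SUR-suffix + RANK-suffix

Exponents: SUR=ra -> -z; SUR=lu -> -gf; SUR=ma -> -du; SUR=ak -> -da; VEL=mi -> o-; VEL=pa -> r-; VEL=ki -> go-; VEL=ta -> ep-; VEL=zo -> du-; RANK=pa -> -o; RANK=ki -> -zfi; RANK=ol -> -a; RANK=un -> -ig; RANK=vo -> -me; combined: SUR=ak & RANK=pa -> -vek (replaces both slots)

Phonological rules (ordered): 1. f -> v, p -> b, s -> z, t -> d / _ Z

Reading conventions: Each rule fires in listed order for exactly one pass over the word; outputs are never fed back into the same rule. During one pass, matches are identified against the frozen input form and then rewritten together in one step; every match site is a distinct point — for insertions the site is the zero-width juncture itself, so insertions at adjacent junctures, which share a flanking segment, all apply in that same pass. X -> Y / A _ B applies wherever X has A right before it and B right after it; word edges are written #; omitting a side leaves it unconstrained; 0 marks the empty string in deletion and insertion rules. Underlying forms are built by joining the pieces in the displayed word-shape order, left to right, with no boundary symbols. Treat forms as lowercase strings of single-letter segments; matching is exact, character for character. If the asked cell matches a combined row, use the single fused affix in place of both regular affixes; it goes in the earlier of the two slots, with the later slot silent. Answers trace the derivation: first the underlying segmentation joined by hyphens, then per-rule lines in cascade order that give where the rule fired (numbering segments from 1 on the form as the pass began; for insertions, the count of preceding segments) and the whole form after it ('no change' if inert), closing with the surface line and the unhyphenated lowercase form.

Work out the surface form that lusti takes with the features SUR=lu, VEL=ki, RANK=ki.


underlying: go-lusti-gf-zfi
1. f -> v, p -> b, s -> z, t -> d / _ Z: fires at position(s) 9: golustigvzfi
surface: golustigvzfi


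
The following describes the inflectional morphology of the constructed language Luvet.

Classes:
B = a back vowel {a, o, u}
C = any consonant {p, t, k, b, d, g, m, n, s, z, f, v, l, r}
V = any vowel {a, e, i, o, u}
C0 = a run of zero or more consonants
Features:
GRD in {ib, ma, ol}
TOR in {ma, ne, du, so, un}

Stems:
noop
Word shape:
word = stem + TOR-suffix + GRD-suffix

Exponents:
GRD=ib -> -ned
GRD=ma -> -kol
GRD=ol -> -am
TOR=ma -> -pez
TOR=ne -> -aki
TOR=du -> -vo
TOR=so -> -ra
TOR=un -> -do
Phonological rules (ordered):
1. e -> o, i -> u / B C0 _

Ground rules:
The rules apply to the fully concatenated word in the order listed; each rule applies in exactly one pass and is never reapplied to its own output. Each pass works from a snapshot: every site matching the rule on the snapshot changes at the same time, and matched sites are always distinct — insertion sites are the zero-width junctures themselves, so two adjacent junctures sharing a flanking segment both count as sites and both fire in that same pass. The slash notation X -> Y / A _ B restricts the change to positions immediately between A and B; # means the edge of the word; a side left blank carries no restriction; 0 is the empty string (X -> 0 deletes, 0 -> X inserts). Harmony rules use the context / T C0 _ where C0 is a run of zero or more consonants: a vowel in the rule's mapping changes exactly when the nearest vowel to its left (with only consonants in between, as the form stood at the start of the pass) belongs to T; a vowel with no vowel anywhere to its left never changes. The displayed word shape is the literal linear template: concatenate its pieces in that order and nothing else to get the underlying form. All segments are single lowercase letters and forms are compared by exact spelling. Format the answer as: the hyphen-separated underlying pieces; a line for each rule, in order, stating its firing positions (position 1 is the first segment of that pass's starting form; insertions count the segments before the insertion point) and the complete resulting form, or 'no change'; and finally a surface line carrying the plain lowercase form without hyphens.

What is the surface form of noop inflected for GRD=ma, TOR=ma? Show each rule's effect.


underlying: noop-pez-kol
1. e -> o, i -> u / B C0 _: fires at position(s) 6: nooppozkol
surface: nooppozkol


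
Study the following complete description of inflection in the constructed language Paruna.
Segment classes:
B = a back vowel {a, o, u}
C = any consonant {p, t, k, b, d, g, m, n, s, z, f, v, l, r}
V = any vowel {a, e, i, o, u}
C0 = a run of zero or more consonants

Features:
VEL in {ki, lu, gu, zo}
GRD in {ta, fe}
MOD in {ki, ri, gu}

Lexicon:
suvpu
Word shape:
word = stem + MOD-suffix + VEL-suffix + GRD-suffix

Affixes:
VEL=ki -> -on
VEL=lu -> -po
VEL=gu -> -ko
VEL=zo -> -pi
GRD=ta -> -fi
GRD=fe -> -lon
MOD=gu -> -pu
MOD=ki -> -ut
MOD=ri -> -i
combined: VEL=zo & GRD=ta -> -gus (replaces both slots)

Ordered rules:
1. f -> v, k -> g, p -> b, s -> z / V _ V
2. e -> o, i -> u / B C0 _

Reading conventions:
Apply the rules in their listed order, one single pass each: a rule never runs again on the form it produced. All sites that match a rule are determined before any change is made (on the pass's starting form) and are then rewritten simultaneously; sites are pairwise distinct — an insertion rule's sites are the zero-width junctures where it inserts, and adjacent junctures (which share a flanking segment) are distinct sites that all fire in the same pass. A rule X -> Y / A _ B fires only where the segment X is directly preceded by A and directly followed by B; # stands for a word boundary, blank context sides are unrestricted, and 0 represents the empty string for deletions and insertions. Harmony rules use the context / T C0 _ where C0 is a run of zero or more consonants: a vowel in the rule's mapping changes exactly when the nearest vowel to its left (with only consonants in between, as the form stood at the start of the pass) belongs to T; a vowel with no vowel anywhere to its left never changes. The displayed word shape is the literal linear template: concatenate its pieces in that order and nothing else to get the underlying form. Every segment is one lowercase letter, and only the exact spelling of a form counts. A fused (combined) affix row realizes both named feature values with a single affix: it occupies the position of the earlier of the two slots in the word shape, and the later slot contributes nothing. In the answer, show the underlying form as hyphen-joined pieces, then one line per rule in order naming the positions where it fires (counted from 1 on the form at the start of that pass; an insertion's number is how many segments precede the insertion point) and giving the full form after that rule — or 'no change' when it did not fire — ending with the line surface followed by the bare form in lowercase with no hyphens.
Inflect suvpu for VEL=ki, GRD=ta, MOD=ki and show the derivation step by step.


underlying: suvpu-ut-on-fi
1. f -> v, k -> g, p -> b, s -> z / V _ V: no change
2. e -> o, i -> u / B C0 _: fires at position(s) 11: suvpuutonfu
surface: suvpuutonfu


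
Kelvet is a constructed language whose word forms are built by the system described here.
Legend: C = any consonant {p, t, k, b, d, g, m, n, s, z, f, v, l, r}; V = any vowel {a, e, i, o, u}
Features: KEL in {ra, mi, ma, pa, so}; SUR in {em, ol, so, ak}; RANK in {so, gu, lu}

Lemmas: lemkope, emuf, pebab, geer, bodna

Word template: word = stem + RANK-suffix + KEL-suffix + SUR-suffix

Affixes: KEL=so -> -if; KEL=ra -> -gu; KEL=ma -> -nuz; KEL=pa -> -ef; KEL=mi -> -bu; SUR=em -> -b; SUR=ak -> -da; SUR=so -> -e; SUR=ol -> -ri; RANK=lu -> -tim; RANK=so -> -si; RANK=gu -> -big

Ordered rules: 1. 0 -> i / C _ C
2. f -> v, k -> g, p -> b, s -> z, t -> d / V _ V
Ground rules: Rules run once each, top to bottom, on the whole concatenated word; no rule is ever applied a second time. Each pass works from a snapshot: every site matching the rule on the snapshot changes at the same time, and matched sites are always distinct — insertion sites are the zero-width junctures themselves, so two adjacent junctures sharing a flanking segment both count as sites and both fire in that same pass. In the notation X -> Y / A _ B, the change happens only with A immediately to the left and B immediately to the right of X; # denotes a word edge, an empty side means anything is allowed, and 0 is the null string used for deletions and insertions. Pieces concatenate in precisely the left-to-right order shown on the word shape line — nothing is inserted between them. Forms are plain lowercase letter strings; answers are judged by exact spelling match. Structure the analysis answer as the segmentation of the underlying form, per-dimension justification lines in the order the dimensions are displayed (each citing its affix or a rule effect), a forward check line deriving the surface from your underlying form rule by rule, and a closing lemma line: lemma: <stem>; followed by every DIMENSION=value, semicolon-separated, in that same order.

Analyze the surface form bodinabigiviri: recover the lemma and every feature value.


underlying: bodna-big-if-ri
KEL=so - signalled by the affix -if
SUR=ol - signalled by the affix -ri
RANK=gu - signalled by the affix -big
check: bodnabigifri -> bodinabigifiri -> bodinabigiviri
lemma: bodna; KEL=so; SUR=ol; RANK=gu


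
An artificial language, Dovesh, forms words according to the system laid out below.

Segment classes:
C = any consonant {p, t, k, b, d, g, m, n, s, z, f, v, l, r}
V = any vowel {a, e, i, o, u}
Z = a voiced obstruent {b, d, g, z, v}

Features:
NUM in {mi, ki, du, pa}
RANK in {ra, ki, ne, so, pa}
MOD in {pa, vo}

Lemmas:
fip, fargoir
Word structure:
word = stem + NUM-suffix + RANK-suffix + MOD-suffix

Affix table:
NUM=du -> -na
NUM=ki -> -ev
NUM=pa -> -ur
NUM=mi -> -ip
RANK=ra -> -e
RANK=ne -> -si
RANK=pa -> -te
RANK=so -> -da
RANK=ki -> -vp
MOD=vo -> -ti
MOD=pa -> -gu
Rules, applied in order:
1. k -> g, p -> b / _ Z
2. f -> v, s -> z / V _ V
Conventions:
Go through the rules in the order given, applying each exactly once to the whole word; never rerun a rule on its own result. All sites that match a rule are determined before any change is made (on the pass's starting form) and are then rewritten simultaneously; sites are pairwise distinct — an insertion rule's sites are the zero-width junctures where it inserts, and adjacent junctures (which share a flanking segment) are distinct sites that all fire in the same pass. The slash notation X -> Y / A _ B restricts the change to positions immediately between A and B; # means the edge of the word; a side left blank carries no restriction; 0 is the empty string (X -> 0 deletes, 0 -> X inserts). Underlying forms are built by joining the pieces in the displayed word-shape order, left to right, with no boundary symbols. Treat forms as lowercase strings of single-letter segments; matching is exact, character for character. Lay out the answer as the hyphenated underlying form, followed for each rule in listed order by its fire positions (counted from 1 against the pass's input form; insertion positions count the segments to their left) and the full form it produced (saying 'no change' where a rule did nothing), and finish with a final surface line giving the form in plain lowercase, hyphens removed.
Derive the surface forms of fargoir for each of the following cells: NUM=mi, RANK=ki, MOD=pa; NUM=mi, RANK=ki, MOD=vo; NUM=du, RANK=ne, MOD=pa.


cell NUM=mi, RANK=ki, MOD=pa:
underlying: fargoir-ip-vp-gu
1. k -> g, p -> b / _ Z: fires at position(s) 9, 11: fargoiribvbgu
2. f -> v, s -> z / V _ V: no change
surface: fargoiribvbgu

cell NUM=mi, RANK=ki, MOD=vo:
underlying: fargoir-ip-vp-ti
1. k -> g, p -> b / _ Z: fires at position(s) 9: fargoiribvpti
2. f -> v, s -> z / V _ V: no change
surface: fargoiribvpti

cell NUM=du, RANK=ne, MOD=pa:
underlying: fargoir-na-si-gu
1. k -> g, p -> b / _ Z: no change
2. f -> v, s -> z / V _ V: fires at position(s) 10: fargoirnazigu
surface: fargoirnazigu


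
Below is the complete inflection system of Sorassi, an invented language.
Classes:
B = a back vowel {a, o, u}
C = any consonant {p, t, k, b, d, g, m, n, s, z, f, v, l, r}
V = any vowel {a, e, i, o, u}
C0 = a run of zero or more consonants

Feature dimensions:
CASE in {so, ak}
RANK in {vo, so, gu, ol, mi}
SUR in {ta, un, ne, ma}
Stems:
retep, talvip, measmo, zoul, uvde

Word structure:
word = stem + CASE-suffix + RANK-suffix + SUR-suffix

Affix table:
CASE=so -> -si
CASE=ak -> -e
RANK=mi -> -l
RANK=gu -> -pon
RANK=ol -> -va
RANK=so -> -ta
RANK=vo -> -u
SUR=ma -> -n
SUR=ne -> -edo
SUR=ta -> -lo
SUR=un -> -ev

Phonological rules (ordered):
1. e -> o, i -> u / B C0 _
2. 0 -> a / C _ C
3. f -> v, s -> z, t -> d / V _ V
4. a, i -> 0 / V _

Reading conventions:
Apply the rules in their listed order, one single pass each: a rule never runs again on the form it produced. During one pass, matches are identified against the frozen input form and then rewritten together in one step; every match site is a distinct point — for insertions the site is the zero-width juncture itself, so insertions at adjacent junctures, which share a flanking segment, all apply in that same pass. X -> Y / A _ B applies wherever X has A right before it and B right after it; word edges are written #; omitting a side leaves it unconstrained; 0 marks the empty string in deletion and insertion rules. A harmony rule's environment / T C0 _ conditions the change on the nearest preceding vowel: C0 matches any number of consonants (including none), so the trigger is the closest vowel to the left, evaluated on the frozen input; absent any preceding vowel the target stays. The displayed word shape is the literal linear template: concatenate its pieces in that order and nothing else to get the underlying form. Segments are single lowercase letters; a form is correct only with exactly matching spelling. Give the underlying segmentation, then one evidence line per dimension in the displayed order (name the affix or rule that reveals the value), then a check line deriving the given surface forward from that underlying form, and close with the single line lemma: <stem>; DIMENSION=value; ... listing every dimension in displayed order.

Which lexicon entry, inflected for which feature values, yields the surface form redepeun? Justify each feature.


underlying: retep-e-u-n
CASE=ak - signalled by the affix -e
RANK=vo - signalled by the affix -u
SUR=ma - signalled by the affix -n
check: retepeun -> retepeun -> retepeun -> redepeun -> redepeun
lemma: retep; CASE=ak; RANK=vo; SUR=ma


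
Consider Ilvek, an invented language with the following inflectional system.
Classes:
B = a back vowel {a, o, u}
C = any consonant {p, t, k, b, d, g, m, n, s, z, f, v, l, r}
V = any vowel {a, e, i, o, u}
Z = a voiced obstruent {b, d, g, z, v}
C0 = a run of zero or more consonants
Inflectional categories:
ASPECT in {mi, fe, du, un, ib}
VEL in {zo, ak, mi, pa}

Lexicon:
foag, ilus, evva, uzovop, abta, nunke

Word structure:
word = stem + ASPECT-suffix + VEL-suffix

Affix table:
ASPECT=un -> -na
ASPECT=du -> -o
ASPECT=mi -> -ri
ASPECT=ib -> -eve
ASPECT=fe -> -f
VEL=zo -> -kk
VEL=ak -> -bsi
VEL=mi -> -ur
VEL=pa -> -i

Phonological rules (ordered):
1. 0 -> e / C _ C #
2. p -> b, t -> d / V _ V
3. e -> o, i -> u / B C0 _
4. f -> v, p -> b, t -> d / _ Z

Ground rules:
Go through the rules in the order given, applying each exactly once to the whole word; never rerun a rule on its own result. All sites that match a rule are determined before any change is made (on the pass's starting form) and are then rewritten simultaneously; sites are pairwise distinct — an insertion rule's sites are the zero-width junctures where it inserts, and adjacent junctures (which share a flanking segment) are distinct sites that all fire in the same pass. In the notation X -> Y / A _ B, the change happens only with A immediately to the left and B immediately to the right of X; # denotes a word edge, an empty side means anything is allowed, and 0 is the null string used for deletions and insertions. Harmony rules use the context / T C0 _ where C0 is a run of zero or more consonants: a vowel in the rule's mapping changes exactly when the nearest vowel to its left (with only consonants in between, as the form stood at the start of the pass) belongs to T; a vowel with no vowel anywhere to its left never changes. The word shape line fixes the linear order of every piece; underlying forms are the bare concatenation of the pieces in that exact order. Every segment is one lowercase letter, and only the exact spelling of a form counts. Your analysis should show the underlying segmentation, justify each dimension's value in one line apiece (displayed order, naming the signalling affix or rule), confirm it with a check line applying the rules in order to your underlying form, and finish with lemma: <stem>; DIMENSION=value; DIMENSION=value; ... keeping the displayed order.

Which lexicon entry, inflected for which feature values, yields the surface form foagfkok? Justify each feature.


underlying: foag-f-kk
ASPECT=fe - signalled by the affix -f
VEL=zo - signalled by the affix -kk
check: foagfkk -> foagfkek -> foagfkek -> foagfkok -> foagfkok
lemma: foag; ASPECT=fe; VEL=zo


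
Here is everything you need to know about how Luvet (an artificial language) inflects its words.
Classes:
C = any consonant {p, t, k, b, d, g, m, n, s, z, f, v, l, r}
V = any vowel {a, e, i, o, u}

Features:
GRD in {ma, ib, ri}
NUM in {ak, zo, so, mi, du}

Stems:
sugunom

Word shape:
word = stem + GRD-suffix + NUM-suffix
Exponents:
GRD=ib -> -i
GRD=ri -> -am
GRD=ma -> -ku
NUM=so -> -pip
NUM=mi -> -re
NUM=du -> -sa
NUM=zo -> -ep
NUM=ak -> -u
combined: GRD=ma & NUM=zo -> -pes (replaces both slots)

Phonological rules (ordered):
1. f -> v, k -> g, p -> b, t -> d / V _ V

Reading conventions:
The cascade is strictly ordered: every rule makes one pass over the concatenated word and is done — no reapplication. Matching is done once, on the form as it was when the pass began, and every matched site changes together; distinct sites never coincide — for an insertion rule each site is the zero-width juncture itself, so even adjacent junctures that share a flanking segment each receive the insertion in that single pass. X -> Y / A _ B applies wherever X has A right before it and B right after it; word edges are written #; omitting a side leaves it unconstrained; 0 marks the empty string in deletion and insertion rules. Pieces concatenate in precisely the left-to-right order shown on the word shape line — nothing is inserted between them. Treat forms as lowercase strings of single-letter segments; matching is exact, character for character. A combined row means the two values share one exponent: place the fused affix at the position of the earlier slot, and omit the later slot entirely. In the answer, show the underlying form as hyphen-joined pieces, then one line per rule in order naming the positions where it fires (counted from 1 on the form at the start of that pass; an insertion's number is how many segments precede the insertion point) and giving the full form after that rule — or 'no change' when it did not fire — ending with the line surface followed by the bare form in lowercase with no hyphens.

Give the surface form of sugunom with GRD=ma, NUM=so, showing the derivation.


underlying: sugunom-ku-pip
1. f -> v, k -> g, p -> b, t -> d / V _ V: fires at position(s) 10: sugunomkubip
surface: sugunomkubip


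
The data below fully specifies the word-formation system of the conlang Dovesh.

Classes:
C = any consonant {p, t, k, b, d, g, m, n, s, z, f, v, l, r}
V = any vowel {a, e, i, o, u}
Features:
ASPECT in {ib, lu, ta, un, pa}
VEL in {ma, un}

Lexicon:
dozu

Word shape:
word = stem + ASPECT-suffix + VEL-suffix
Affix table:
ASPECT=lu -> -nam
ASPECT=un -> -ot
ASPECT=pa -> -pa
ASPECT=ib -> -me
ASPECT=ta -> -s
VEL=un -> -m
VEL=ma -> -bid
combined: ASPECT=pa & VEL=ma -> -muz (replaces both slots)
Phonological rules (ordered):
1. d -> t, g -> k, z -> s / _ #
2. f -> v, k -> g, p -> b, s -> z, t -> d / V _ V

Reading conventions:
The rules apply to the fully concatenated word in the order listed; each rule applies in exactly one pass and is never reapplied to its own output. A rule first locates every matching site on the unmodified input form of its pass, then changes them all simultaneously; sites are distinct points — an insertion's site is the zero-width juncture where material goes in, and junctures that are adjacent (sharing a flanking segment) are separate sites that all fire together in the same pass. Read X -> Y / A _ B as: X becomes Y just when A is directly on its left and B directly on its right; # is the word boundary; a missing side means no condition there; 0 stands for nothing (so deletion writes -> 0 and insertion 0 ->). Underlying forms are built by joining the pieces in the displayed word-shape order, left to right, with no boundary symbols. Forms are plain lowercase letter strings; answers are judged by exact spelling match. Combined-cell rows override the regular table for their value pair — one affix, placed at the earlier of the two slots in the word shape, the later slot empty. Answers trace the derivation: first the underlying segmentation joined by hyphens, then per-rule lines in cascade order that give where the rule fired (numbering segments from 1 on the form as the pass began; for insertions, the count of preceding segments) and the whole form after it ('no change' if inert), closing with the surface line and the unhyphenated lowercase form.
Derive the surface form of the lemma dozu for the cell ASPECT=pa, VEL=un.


underlying: dozu-pa-m
1. d -> t, g -> k, z -> s / _ #: no change
2. f -> v, k -> g, p -> b, s -> z, t -> d / V _ V: fires at position(s) 5: dozubam
surface: dozubam


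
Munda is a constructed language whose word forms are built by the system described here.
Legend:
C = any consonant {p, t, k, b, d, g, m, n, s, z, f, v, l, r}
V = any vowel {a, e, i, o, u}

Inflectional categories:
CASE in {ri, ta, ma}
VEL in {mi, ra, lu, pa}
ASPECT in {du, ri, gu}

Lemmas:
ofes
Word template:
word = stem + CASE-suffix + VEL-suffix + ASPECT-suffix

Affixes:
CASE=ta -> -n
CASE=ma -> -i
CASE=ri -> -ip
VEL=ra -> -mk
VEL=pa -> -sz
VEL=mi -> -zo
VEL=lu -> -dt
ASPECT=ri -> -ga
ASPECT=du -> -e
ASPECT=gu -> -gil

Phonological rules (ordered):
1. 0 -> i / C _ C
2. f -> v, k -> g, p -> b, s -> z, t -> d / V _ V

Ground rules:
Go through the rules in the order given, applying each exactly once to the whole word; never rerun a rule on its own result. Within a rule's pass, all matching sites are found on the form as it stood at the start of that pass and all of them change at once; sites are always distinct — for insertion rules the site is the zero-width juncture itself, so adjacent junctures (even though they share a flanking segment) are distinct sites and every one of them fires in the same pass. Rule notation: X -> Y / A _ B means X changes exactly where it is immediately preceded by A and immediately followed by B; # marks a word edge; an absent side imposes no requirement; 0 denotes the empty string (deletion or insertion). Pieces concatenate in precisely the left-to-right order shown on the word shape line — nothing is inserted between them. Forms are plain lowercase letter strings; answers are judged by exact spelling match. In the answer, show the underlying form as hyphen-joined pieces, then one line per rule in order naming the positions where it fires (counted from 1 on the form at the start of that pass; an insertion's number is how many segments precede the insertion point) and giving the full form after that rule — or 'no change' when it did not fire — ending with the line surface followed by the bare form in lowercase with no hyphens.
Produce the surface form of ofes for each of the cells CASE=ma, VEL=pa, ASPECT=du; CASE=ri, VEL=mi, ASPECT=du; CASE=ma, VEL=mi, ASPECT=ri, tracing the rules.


cell CASE=ma, VEL=pa, ASPECT=du:
underlying: ofes-i-sz-e
1. 0 -> i / C _ C: inserts after position(s) 6: ofesisize
2. f -> v, k -> g, p -> b, s -> z, t -> d / V _ V: fires at position(s) 2, 4, 6: ovezizize
surface: ovezizize

cell CASE=ri, VEL=mi, ASPECT=du:
underlying: ofes-ip-zo-e
1. 0 -> i / C _ C: inserts after position(s) 6: ofesipizoe
2. f -> v, k -> g, p -> b, s -> z, t -> d / V _ V: fires at position(s) 2, 4, 6: ovezibizoe
surface: ovezibizoe

cell CASE=ma, VEL=mi, ASPECT=ri:
underlying: ofes-i-zo-ga
1. 0 -> i / C _ C: no change
2. f -> v, k -> g, p -> b, s -> z, t -> d / V _ V: fires at position(s) 2, 4: ovezizoga
surface: ovezizoga
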